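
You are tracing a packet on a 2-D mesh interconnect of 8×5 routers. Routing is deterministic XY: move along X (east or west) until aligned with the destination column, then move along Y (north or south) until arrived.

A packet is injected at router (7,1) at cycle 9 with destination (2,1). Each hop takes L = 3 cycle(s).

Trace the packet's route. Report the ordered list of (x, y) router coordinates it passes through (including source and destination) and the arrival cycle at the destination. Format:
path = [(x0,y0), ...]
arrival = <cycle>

path = [(7,1), (6,1), (5,1), (4,1), (3,1), (2,1)]
arrival = 24

[0] x=7 y=1 t=9
[1] x=6 y=1 t=12 →W
[2] x=5 y=1 t=15 →W
[3] x=4 y=1 t=18 →W
[4] x=3 y=1 t=21 →W
[5] x=2 y=1 t=24 →W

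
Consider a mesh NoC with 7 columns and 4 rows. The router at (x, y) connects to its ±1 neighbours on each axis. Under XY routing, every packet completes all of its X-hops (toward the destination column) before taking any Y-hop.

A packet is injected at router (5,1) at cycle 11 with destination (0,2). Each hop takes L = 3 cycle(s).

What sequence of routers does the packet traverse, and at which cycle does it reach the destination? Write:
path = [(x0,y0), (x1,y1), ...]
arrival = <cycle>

path = [(5,1), (4,1), (3,1), (2,1), (1,1), (0,1), (0,2)]
arrival = 29

#0 — 5,1 | c11
#1 — 4,1 | c14 | W
#2 — 3,1 | c17 | W
#3 — 2,1 | c20 | W
#4 — 1,1 | c23 | W
#5 — 0,1 | c26 | W
#6 — 0,2 | c29 | N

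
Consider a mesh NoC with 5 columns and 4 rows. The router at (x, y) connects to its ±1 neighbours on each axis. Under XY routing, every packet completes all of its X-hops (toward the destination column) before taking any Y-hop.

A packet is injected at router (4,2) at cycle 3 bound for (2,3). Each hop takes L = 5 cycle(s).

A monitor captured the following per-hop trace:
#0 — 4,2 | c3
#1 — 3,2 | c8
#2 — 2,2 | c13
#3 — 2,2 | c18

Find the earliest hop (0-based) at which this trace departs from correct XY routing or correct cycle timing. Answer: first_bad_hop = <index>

first_bad_hop = 3

hop 1: step (-1,+0), +5 cyc — ok
hop 2: step (-1,+0), +5 cyc — ok
hop 3: step (+0,+0), +5 cyc — BAD: non-unit step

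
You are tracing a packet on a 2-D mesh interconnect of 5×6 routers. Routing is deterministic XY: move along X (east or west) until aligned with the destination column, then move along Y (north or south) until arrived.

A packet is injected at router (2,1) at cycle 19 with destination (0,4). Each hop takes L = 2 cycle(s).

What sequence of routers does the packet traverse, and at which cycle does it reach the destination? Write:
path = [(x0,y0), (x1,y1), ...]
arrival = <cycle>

hop 0: (2,1) @ cyc 19
hop 1: (1,1) @ cyc 21  [W]
hop 2: (0,1) @ cyc 23  [W]
hop 3: (0,2) @ cyc 25  [N]
hop 4: (0,3) @ cyc 27  [N]
hop 5: (0,4) @ cyc 29  [N]

path = [(2,1), (1,1), (0,1), (0,2), (0,3), (0,4)]
arrival = 29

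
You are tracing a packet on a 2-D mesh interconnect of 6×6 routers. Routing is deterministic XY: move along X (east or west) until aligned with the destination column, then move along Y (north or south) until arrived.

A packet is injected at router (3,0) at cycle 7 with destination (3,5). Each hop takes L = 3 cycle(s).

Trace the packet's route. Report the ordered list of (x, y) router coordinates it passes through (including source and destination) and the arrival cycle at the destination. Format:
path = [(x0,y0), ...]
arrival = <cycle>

  0. router=(3,0) cycle=7 (inject)
  1. router=(3,1) cycle=10 dir=N
  2. router=(3,2) cycle=13 dir=N
  3. router=(3,3) cycle=16 dir=N
  4. router=(3,4) cycle=19 dir=N
  5. router=(3,5) cycle=22 dir=N

path = [(3,0), (3,1), (3,2), (3,3), (3,4), (3,5)]
arrival = 22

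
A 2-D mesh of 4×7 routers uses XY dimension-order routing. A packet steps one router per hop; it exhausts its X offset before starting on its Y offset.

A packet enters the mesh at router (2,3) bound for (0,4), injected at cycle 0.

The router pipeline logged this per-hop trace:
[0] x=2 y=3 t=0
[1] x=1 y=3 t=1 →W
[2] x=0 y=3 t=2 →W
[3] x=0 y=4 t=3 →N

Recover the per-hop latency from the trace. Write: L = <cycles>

L = 1

cyc[1] − cyc[0] = 1 − 0 = 1.
Per-hop latency L = Δcyc = 1.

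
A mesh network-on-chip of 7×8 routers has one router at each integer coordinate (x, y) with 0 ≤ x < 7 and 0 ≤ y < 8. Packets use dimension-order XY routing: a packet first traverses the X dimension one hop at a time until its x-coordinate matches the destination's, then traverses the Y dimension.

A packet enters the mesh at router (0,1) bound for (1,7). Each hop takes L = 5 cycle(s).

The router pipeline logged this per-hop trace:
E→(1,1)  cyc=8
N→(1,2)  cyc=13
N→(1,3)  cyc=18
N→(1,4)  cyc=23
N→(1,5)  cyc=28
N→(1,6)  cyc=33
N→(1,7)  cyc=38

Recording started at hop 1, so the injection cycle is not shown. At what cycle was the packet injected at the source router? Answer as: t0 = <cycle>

cyc[1] = 8 and cyc[k] = t0 + k·L for every k.
Therefore t0 = 8 − L = 3.

t0 = 3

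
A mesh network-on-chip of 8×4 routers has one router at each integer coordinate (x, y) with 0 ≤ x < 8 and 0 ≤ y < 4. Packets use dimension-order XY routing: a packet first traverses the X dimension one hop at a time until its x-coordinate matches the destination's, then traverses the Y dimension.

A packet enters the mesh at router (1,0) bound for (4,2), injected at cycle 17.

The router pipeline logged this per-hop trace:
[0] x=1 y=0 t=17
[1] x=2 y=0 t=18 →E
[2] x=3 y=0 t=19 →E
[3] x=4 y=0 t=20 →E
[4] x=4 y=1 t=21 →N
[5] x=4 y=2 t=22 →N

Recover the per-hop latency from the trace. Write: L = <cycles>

L = 1

cyc[1] − cyc[0] = 18 − 17 = 1.
One hop costs L cycles, so L = 1.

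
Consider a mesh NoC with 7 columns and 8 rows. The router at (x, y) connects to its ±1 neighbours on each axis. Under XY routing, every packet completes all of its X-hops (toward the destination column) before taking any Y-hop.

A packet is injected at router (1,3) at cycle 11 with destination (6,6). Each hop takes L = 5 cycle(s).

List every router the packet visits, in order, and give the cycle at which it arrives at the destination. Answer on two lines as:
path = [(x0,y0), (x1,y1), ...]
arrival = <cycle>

src (1,3)  cyc=11
E→(2,3)  cyc=16
E→(3,3)  cyc=21
E→(4,3)  cyc=26
E→(5,3)  cyc=31
E→(6,3)  cyc=36
N→(6,4)  cyc=41
N→(6,5)  cyc=46
N→(6,6)  cyc=51

path = [(1,3), (2,3), (3,3), (4,3), (5,3), (6,3), (6,4), (6,5), (6,6)]
arrival = 51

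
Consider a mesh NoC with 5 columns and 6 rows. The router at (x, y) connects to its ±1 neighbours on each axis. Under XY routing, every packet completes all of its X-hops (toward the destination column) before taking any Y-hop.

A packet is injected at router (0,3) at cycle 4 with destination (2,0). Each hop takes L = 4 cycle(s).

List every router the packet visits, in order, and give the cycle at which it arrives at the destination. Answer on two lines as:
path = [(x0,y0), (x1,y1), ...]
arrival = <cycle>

path = [(0,3), (1,3), (2,3), (2,2), (2,1), (2,0)]
arrival = 24

  0. router=(0,3) cycle=4 (inject)
  1. router=(1,3) cycle=8 dir=E
  2. router=(2,3) cycle=12 dir=E
  3. router=(2,2) cycle=16 dir=S
  4. router=(2,1) cycle=20 dir=S
  5. router=(2,0) cycle=24 dir=S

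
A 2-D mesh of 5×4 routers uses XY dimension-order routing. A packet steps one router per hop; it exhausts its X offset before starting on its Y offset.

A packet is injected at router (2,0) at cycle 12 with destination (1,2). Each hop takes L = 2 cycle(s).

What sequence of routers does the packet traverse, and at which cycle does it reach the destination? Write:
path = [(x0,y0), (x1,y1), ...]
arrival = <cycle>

path = [(2,0), (1,0), (1,1), (1,2)]
arrival = 18

#0 — 2,0 | c12
#1 — 1,0 | c14 | W
#2 — 1,1 | c16 | N
#3 — 1,2 | c18 | N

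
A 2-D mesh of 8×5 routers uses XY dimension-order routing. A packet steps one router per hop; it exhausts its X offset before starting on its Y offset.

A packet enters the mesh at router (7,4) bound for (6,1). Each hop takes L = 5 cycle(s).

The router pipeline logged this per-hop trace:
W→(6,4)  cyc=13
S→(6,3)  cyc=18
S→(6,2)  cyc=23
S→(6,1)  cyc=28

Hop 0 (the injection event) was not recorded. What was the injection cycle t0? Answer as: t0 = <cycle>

Hop 1 reached at cycle 13; hop k is at t0 + k·L.
Subtract one hop: t0 = 13 − 5 = 8.

t0 = 8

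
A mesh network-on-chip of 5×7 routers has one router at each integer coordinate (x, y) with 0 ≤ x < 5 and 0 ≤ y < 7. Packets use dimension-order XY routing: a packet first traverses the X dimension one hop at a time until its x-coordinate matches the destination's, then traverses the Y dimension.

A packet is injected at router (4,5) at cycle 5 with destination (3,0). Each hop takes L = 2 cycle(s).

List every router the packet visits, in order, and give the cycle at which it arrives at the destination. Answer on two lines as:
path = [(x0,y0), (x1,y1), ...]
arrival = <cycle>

src (4,5)  cyc=5
W→(3,5)  cyc=7
S→(3,4)  cyc=9
S→(3,3)  cyc=11
S→(3,2)  cyc=13
S→(3,1)  cyc=15
S→(3,0)  cyc=17

path = [(4,5), (3,5), (3,4), (3,3), (3,2), (3,1), (3,0)]
arrival = 17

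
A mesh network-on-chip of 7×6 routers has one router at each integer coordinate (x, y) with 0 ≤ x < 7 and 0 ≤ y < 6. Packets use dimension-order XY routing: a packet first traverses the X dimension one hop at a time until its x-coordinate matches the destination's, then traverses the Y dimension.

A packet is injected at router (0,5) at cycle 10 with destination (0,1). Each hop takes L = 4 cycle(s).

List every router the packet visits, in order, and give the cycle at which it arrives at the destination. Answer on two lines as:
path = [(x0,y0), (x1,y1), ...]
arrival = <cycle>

#0 — 0,5 | c10
#1 — 0,4 | c14 | S
#2 — 0,3 | c18 | S
#3 — 0,2 | c22 | S
#4 — 0,1 | c26 | S

path = [(0,5), (0,4), (0,3), (0,2), (0,1)]
arrival = 26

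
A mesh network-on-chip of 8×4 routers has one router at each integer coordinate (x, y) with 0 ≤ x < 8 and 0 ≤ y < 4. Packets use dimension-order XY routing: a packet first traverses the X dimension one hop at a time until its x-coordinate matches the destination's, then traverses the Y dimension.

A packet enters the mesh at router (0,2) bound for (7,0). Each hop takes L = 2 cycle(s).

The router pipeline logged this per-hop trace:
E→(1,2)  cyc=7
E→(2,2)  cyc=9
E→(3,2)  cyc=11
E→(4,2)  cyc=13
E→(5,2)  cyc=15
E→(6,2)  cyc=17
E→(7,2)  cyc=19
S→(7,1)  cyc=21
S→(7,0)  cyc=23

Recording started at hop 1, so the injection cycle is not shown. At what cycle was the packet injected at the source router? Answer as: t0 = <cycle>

t0 = 5

At hop 1 the cycle is 7; in general cyc_k = t0 + kL.
Subtract one hop: t0 = 7 − 2 = 5.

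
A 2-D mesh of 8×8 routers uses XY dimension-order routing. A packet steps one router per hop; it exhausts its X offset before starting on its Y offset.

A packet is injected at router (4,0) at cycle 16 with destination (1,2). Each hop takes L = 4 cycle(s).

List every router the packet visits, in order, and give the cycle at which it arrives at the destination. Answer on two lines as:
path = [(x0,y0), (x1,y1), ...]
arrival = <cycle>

hop 0: (4,0) @ cyc 16
hop 1: (3,0) @ cyc 20  [W]
hop 2: (2,0) @ cyc 24  [W]
hop 3: (1,0) @ cyc 28  [W]
hop 4: (1,1) @ cyc 32  [N]
hop 5: (1,2) @ cyc 36  [N]

path = [(4,0), (3,0), (2,0), (1,0), (1,1), (1,2)]
arrival = 36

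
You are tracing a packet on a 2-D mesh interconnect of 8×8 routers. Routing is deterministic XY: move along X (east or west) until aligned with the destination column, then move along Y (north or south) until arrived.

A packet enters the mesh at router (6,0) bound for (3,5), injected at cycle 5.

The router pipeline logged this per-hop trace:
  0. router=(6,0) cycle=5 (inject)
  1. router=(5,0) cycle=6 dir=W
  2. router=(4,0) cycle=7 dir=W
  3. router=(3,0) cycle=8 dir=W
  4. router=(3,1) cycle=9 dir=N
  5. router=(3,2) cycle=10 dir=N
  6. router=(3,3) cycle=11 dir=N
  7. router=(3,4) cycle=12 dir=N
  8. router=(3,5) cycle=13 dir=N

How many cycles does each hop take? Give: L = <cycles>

Δcyc across hop 0→1: 6 − 5 = 1.
Each hop adds L, hence L = 1.

L = 1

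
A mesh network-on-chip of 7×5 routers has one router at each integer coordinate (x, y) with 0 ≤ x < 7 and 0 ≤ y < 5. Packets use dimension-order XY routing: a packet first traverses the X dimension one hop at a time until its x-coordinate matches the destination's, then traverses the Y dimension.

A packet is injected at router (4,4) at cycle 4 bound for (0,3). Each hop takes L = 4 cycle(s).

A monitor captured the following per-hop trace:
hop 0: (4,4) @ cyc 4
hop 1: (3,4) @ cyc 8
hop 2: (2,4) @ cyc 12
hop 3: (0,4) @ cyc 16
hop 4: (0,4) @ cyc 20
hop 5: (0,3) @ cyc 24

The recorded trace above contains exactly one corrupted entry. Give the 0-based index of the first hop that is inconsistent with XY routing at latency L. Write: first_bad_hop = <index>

  1: Δx=-1 Δy=+0 Δt=4 [ok]
  2: Δx=-1 Δy=+0 Δt=4 [ok]
  3: Δx=-2 Δy=+0 Δt=4 [BAD: non-unit step]

first_bad_hop = 3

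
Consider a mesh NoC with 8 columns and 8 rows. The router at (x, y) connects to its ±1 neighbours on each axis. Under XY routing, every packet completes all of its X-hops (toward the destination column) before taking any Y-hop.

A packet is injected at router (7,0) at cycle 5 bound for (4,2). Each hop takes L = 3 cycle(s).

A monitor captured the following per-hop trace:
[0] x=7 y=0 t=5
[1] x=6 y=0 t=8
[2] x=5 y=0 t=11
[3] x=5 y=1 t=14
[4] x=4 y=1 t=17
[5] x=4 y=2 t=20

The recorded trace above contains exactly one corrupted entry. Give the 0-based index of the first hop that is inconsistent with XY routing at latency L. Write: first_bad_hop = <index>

first_bad_hop = 3

  1: Δx=-1 Δy=+0 Δt=3 [ok]
  2: Δx=-1 Δy=+0 Δt=3 [ok]
  3: Δx=+0 Δy=+1 Δt=3 [BAD: Y-move but x=5≠4]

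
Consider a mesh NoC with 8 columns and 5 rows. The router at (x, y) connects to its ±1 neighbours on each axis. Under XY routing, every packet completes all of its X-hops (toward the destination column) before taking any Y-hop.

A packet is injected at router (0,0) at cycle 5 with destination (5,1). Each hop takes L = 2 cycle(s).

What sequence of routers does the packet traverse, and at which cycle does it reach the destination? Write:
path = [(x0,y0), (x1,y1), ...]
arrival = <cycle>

path = [(0,0), (1,0), (2,0), (3,0), (4,0), (5,0), (5,1)]
arrival = 17

#0 — 0,0 | c5
#1 — 1,0 | c7 | E
#2 — 2,0 | c9 | E
#3 — 3,0 | c11 | E
#4 — 4,0 | c13 | E
#5 — 5,0 | c15 | E
#6 — 5,1 | c17 | N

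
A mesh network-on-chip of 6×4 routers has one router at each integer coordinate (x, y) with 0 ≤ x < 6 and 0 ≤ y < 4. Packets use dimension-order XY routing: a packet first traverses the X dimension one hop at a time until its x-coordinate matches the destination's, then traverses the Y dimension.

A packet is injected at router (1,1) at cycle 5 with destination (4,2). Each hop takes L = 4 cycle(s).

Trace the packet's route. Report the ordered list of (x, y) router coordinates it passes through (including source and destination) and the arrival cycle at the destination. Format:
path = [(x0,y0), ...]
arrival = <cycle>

[0] x=1 y=1 t=5
[1] x=2 y=1 t=9 →E
[2] x=3 y=1 t=13 →E
[3] x=4 y=1 t=17 →E
[4] x=4 y=2 t=21 →N

path = [(1,1), (2,1), (3,1), (4,1), (4,2)]
arrival = 21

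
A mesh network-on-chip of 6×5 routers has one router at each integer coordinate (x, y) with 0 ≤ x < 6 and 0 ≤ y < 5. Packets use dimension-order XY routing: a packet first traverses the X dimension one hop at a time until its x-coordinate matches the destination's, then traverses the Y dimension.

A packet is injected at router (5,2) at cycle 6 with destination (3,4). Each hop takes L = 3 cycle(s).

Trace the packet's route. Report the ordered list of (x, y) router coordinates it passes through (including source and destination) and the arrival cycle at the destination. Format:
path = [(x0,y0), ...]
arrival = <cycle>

path = [(5,2), (4,2), (3,2), (3,3), (3,4)]
arrival = 18

#0 — 5,2 | c6
#1 — 4,2 | c9 | W
#2 — 3,2 | c12 | W
#3 — 3,3 | c15 | N
#4 — 3,4 | c18 | N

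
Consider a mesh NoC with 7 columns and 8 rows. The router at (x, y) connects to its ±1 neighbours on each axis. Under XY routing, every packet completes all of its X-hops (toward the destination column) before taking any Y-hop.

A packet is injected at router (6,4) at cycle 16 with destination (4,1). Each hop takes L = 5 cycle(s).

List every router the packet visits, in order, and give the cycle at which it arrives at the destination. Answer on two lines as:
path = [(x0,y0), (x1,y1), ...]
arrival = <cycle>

path = [(6,4), (5,4), (4,4), (4,3), (4,2), (4,1)]
arrival = 41

  0. router=(6,4) cycle=16 (inject)
  1. router=(5,4) cycle=21 dir=W
  2. router=(4,4) cycle=26 dir=W
  3. router=(4,3) cycle=31 dir=S
  4. router=(4,2) cycle=36 dir=S
  5. router=(4,1) cycle=41 dir=S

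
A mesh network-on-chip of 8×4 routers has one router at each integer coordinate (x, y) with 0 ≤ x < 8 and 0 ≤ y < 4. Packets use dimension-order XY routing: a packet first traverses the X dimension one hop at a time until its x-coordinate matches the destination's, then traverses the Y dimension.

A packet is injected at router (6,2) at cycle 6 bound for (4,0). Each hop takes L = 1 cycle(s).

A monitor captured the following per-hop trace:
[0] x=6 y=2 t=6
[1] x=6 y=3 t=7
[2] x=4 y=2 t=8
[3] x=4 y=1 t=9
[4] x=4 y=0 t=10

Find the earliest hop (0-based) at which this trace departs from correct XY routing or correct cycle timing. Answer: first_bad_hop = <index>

first_bad_hop = 1

check 1→ d=(0,1) cyc+1: BAD: Y-move but x=6≠4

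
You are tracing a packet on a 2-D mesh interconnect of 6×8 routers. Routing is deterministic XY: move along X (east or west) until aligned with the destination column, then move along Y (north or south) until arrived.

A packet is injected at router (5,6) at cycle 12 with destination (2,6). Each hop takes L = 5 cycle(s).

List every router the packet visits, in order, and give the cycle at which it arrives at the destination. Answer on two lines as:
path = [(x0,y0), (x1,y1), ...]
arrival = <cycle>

path = [(5,6), (4,6), (3,6), (2,6)]
arrival = 27

[0] x=5 y=6 t=12
[1] x=4 y=6 t=17 →W
[2] x=3 y=6 t=22 →W
[3] x=2 y=6 t=27 →W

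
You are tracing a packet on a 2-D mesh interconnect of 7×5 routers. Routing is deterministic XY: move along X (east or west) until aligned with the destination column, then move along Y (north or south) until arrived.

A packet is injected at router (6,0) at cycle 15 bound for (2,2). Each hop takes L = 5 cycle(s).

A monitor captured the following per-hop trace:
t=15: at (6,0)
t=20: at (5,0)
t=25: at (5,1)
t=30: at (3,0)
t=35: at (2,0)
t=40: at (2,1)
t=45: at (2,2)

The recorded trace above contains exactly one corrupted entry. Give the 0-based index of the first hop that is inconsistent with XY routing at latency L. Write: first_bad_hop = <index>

  1: Δx=-1 Δy=+0 Δt=5 [ok]
  2: Δx=+0 Δy=+1 Δt=5 [BAD: Y-move but x=5≠2]

first_bad_hop = 2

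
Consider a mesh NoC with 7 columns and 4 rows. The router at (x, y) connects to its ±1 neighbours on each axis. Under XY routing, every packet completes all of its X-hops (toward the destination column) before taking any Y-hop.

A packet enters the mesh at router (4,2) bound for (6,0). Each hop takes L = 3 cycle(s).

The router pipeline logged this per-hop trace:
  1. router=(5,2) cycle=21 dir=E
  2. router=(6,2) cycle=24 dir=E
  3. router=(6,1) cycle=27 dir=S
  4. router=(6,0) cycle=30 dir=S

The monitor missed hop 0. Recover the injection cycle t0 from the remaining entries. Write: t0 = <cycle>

cyc[1] = 21 and cyc[k] = t0 + k·L for every k.
t0 = cyc[1] − L = 21 − 3 = 18.

t0 = 18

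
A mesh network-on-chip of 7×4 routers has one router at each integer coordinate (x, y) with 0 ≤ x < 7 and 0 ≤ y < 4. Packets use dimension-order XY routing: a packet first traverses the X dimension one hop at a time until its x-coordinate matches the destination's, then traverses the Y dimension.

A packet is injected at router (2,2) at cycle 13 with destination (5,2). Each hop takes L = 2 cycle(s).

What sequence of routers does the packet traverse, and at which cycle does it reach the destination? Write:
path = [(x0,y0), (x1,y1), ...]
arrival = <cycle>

#0 — 2,2 | c13
#1 — 3,2 | c15 | E
#2 — 4,2 | c17 | E
#3 — 5,2 | c19 | E

path = [(2,2), (3,2), (4,2), (5,2)]
arrival = 19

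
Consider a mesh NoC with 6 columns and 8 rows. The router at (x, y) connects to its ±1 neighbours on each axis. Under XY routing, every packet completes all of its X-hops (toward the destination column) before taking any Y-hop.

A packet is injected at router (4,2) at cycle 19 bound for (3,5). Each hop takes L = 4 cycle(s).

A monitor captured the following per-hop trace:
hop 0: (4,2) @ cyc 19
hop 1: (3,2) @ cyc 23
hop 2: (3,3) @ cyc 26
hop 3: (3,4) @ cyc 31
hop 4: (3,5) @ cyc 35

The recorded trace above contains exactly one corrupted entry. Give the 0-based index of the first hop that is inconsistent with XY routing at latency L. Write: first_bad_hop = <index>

first_bad_hop = 2

check 1→ d=(-1,0) cyc+4: ok
check 2→ d=(0,1) cyc+3: BAD: Δcyc=3≠L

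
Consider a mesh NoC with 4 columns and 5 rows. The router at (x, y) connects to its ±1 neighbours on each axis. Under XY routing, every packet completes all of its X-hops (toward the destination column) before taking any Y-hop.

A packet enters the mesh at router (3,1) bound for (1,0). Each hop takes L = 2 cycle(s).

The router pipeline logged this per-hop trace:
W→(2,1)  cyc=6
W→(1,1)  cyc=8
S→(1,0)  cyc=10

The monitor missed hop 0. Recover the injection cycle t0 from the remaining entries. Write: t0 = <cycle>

t0 = 4

cyc[1] = 6 and cyc[k] = t0 + k·L for every k.
Subtract one hop: t0 = 6 − 2 = 4.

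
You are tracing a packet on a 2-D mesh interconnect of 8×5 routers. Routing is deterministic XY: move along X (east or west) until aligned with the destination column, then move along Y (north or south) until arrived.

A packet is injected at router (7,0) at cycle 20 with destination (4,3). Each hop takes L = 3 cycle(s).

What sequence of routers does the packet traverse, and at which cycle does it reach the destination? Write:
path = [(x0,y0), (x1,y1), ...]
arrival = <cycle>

src (7,0)  cyc=20
W→(6,0)  cyc=23
W→(5,0)  cyc=26
W→(4,0)  cyc=29
N→(4,1)  cyc=32
N→(4,2)  cyc=35
N→(4,3)  cyc=38

path = [(7,0), (6,0), (5,0), (4,0), (4,1), (4,2), (4,3)]
arrival = 38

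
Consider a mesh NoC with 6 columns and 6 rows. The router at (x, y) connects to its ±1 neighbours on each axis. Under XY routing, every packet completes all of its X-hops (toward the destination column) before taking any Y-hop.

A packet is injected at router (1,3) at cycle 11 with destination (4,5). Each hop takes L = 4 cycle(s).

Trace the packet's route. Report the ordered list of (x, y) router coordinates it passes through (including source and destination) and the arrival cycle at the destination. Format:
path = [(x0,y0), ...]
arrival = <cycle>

[0] x=1 y=3 t=11
[1] x=2 y=3 t=15 →E
[2] x=3 y=3 t=19 →E
[3] x=4 y=3 t=23 →E
[4] x=4 y=4 t=27 →N
[5] x=4 y=5 t=31 →N

path = [(1,3), (2,3), (3,3), (4,3), (4,4), (4,5)]
arrival = 31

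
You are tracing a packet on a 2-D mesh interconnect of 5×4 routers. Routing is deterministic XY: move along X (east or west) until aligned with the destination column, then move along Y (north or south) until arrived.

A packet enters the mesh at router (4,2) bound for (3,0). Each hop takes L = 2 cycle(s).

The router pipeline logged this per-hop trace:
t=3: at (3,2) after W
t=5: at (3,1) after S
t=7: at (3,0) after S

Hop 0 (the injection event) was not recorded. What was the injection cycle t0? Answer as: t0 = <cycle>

t0 = 1

At hop 1 the cycle is 3; in general cyc_k = t0 + kL.
So t0 = 3 − 1·2 = 1.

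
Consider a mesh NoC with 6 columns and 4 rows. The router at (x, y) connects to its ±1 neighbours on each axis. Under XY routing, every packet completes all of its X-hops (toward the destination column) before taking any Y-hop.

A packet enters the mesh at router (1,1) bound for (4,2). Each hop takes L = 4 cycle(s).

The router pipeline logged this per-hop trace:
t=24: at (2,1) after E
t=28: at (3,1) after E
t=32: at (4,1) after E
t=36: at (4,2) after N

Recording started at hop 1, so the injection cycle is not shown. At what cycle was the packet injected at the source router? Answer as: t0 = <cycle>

Hop 1 reached at cycle 24; hop k is at t0 + k·L.
Subtract one hop: t0 = 24 − 4 = 20.

t0 = 20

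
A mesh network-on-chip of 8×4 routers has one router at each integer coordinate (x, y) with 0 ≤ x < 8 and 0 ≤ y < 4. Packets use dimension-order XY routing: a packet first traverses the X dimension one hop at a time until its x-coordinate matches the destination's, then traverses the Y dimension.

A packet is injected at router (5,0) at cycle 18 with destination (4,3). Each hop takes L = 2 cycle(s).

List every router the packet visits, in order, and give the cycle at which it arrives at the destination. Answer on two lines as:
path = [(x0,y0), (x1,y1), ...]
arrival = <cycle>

path = [(5,0), (4,0), (4,1), (4,2), (4,3)]
arrival = 26

src (5,0)  cyc=18
W→(4,0)  cyc=20
N→(4,1)  cyc=22
N→(4,2)  cyc=24
N→(4,3)  cyc=26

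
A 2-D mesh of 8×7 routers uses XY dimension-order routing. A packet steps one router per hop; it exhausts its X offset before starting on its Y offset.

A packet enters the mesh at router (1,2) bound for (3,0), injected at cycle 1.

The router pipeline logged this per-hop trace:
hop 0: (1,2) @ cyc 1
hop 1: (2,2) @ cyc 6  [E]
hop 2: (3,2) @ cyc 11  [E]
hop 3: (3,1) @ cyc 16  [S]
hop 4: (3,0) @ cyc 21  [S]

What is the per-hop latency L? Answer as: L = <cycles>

Δcyc across hop 0→1: 6 − 1 = 5.
One hop costs L cycles, so L = 5.

L = 5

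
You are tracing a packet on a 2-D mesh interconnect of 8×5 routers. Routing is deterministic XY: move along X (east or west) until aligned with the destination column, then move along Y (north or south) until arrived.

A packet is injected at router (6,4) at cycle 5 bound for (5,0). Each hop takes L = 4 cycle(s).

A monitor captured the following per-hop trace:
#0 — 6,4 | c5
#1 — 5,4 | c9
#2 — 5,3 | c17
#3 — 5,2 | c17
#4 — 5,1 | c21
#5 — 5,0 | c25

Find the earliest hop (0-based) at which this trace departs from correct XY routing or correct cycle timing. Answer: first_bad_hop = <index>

first_bad_hop = 2

  1: Δx=-1 Δy=+0 Δt=4 [ok]
  2: Δx=+0 Δy=-1 Δt=8 [BAD: Δcyc=8≠L]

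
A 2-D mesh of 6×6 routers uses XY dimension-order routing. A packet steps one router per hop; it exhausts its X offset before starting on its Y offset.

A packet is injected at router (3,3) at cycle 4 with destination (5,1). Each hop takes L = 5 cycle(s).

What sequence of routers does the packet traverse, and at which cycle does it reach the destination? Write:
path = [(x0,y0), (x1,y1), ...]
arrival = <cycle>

t=4: at (3,3)
t=9: at (4,3) after E
t=14: at (5,3) after E
t=19: at (5,2) after S
t=24: at (5,1) after S

path = [(3,3), (4,3), (5,3), (5,2), (5,1)]
arrival = 24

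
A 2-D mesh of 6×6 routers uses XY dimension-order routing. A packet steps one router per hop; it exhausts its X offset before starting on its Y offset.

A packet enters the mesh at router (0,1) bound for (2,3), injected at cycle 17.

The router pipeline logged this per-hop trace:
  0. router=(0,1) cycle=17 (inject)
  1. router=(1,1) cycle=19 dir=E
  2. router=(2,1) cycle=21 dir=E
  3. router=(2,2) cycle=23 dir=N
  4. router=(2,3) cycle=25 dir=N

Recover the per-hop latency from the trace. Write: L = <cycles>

L = 2

Between hops 0 and 1 the cycle counter advances 19 − 17 = 2.
That increment is L by definition: L = 2.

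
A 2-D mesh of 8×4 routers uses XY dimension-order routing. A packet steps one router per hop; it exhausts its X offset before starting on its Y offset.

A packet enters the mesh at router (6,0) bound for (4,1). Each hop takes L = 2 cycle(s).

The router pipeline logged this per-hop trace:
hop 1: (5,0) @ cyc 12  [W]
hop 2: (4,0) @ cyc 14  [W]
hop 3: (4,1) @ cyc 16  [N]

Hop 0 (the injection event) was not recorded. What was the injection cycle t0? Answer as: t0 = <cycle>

t0 = 10

The first recorded entry is hop 1 at cycle 12.
t0 = cyc[1] − L = 12 − 2 = 10.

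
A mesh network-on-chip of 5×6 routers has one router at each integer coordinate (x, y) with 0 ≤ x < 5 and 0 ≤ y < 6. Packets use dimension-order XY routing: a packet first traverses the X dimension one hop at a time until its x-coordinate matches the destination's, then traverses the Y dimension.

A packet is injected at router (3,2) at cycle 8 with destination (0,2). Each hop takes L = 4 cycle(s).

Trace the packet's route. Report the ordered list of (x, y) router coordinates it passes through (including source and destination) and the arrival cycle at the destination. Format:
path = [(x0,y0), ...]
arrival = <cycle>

path = [(3,2), (2,2), (1,2), (0,2)]
arrival = 20

hop 0: (3,2) @ cyc 8
hop 1: (2,2) @ cyc 12  [W]
hop 2: (1,2) @ cyc 16  [W]
hop 3: (0,2) @ cyc 20  [W]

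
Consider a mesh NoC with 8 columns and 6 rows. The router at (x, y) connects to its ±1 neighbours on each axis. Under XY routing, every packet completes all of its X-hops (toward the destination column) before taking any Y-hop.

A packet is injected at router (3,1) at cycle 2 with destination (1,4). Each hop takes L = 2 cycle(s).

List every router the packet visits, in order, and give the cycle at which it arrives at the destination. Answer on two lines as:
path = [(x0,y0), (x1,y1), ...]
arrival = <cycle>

path = [(3,1), (2,1), (1,1), (1,2), (1,3), (1,4)]
arrival = 12

src (3,1)  cyc=2
W→(2,1)  cyc=4
W→(1,1)  cyc=6
N→(1,2)  cyc=8
N→(1,3)  cyc=10
N→(1,4)  cyc=12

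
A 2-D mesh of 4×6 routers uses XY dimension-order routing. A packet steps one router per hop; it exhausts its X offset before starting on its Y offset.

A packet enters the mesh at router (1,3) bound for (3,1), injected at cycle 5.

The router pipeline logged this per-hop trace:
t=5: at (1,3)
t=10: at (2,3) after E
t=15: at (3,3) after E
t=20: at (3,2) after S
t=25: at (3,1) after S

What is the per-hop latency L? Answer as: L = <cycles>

L = 5

Δcyc across hop 0→1: 10 − 5 = 5.
Per-hop latency L = Δcyc = 5.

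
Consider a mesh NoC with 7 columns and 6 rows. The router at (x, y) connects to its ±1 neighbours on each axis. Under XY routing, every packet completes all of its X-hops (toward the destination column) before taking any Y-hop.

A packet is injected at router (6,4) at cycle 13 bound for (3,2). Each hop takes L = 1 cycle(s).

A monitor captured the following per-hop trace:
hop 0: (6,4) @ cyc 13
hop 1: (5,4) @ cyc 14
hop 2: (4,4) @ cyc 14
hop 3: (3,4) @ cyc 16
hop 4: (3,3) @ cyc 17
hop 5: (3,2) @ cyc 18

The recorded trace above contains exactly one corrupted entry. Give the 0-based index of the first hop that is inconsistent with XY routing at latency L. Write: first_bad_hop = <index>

check 1→ d=(-1,0) cyc+1: ok
check 2→ d=(-1,0) cyc+0: BAD: Δcyc=0≠L

first_bad_hop = 2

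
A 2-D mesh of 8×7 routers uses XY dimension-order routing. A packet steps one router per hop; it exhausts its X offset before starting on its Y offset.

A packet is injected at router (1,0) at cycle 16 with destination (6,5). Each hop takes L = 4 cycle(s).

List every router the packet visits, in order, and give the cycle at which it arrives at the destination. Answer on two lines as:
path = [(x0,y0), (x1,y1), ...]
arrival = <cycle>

#0 — 1,0 | c16
#1 — 2,0 | c20 | E
#2 — 3,0 | c24 | E
#3 — 4,0 | c28 | E
#4 — 5,0 | c32 | E
#5 — 6,0 | c36 | E
#6 — 6,1 | c40 | N
#7 — 6,2 | c44 | N
#8 — 6,3 | c48 | N
#9 — 6,4 | c52 | N
#10 — 6,5 | c56 | N

path = [(1,0), (2,0), (3,0), (4,0), (5,0), (6,0), (6,1), (6,2), (6,3), (6,4), (6,5)]
arrival = 56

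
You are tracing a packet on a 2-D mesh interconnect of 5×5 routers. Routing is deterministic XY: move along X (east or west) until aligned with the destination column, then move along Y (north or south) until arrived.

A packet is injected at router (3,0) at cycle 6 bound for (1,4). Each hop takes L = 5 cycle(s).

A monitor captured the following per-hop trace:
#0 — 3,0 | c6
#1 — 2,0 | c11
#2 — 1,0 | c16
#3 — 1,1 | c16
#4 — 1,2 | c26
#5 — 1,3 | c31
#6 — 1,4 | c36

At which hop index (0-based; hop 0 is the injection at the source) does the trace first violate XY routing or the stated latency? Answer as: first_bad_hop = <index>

first_bad_hop = 3

[1] (-1,+0) / 5c ⇒ ok
[2] (-1,+0) / 5c ⇒ ok
[3] (+0,+1) / 0c ⇒ BAD: Δcyc=0≠L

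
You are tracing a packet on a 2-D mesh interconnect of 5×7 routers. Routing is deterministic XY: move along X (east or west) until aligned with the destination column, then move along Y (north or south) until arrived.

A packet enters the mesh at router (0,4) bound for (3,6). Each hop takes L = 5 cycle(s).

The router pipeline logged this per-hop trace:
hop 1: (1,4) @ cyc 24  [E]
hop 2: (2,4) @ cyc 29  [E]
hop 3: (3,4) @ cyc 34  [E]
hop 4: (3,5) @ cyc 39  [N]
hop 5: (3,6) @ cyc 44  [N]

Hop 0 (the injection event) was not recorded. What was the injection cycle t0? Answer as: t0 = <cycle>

t0 = 19

cyc[1] = 24 and cyc[k] = t0 + k·L for every k.
t0 = cyc[1] − L = 24 − 5 = 19.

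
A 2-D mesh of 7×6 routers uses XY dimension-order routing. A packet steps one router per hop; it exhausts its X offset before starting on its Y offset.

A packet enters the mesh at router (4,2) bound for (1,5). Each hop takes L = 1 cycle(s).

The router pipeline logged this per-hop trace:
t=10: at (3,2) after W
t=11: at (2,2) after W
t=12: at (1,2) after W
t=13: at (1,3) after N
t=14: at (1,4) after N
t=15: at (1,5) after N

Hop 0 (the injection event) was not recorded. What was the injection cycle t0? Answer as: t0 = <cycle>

t0 = 9

cyc[1] = 10 and cyc[k] = t0 + k·L for every k.
Subtract one hop: t0 = 10 − 1 = 9.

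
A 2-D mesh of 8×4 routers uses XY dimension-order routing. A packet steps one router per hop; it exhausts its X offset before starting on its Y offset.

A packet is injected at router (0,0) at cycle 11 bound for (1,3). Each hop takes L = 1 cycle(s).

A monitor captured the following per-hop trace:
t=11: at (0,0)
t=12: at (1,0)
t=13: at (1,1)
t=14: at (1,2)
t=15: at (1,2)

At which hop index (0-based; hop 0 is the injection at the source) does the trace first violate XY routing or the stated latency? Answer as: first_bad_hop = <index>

first_bad_hop = 4

check 1→ d=(1,0) cyc+1: ok
check 2→ d=(0,1) cyc+1: ok
check 3→ d=(0,1) cyc+1: ok
check 4→ d=(0,0) cyc+1: BAD: non-unit step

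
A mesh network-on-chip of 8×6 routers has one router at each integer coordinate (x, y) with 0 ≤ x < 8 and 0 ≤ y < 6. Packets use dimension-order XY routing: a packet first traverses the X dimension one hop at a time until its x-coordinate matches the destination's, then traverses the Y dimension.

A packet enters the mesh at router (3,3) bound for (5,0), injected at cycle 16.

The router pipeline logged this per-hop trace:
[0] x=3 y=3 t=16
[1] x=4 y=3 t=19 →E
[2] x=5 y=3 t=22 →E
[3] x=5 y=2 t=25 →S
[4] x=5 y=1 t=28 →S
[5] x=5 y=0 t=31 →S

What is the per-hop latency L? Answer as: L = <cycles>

L = 3

Δcyc across hop 0→1: 19 − 16 = 3.
Each hop adds L, hence L = 3.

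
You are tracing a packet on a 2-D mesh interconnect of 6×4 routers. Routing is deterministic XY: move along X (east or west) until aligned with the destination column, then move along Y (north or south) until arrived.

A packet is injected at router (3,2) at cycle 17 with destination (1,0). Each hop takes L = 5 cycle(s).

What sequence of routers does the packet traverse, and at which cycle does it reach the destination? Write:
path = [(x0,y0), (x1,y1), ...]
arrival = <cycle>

path = [(3,2), (2,2), (1,2), (1,1), (1,0)]
arrival = 37

#0 — 3,2 | c17
#1 — 2,2 | c22 | W
#2 — 1,2 | c27 | W
#3 — 1,1 | c32 | S
#4 — 1,0 | c37 | S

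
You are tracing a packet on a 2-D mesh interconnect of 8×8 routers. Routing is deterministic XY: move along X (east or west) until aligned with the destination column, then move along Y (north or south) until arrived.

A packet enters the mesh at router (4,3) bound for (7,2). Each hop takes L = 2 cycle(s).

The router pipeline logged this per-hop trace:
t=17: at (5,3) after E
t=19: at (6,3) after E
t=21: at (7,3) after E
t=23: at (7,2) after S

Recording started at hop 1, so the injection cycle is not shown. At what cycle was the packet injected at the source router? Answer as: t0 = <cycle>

Hop 1 reached at cycle 17; hop k is at t0 + k·L.
Subtract one hop: t0 = 17 − 2 = 15.

t0 = 15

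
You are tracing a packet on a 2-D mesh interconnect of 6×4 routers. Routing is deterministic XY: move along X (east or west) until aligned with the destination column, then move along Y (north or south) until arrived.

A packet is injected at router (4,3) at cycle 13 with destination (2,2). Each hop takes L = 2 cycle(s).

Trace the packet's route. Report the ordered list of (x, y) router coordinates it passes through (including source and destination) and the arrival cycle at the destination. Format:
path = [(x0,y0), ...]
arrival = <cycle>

[0] x=4 y=3 t=13
[1] x=3 y=3 t=15 →W
[2] x=2 y=3 t=17 →W
[3] x=2 y=2 t=19 →S

path = [(4,3), (3,3), (2,3), (2,2)]
arrival = 19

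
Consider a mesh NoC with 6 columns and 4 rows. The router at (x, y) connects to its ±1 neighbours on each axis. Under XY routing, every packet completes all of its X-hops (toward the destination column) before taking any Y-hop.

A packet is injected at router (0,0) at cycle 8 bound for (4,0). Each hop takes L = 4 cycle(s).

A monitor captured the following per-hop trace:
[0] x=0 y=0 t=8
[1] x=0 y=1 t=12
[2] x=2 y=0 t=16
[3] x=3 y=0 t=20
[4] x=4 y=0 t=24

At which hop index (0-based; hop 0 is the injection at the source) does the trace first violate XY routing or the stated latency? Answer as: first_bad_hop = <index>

first_bad_hop = 1

check 1→ d=(0,1) cyc+4: BAD: Y-move but x=0≠4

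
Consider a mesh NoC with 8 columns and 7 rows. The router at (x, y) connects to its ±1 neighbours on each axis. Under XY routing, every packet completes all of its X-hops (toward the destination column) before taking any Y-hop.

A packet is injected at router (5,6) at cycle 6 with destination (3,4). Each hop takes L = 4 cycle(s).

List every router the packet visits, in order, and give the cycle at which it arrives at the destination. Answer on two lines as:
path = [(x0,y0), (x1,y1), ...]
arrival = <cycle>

path = [(5,6), (4,6), (3,6), (3,5), (3,4)]
arrival = 22

hop 0: (5,6) @ cyc 6
hop 1: (4,6) @ cyc 10  [W]
hop 2: (3,6) @ cyc 14  [W]
hop 3: (3,5) @ cyc 18  [S]
hop 4: (3,4) @ cyc 22  [S]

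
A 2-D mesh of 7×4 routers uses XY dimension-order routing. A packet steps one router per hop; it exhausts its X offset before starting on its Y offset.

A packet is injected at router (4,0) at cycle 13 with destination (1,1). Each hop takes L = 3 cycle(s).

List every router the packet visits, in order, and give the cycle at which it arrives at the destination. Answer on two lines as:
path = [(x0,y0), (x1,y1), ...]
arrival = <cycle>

  0. router=(4,0) cycle=13 (inject)
  1. router=(3,0) cycle=16 dir=W
  2. router=(2,0) cycle=19 dir=W
  3. router=(1,0) cycle=22 dir=W
  4. router=(1,1) cycle=25 dir=N

path = [(4,0), (3,0), (2,0), (1,0), (1,1)]
arrival = 25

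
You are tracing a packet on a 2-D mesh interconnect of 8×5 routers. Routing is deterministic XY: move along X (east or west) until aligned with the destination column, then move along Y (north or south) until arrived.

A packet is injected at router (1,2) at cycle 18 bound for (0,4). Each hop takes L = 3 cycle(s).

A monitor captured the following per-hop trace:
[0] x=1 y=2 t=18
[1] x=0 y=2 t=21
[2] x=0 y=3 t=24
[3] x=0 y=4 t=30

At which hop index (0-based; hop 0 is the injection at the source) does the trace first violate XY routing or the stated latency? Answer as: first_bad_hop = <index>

[1] (-1,+0) / 3c ⇒ ok
[2] (+0,+1) / 3c ⇒ ok
[3] (+0,+1) / 6c ⇒ BAD: Δcyc=6≠L

first_bad_hop = 3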